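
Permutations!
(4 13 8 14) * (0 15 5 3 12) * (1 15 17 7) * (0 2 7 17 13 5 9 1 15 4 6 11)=(17)(0 13 8 14 6 11)(1 4 5 3 12 2 7 15 9)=[13, 4, 7, 12, 5, 3, 11, 15, 14, 1, 10, 0, 2, 8, 6, 9, 16, 17]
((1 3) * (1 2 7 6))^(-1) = (1 6 7 2 3)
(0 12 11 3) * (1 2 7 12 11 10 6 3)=[11, 2, 7, 0, 4, 5, 3, 12, 8, 9, 6, 1, 10]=(0 11 1 2 7 12 10 6 3)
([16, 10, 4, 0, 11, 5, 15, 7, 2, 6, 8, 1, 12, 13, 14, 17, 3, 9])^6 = [0, 1, 2, 3, 4, 5, 17, 7, 8, 15, 10, 11, 12, 13, 14, 9, 16, 6]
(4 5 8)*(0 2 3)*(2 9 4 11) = [9, 1, 3, 0, 5, 8, 6, 7, 11, 4, 10, 2] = (0 9 4 5 8 11 2 3)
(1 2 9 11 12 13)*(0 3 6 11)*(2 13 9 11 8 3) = (0 2 11 12 9)(1 13)(3 6 8) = [2, 13, 11, 6, 4, 5, 8, 7, 3, 0, 10, 12, 9, 1]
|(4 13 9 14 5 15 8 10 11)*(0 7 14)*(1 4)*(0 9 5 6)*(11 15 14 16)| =30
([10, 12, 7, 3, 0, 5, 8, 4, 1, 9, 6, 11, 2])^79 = (0 7 12 8 10 4 2 1 6)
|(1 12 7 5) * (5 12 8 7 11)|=6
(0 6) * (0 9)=(0 6 9)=[6, 1, 2, 3, 4, 5, 9, 7, 8, 0]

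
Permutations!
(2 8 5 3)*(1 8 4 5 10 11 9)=(1 8 10 11 9)(2 4 5 3)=[0, 8, 4, 2, 5, 3, 6, 7, 10, 1, 11, 9]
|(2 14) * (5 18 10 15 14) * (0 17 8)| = 6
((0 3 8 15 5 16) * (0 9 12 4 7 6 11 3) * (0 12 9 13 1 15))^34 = (0 4 6 3)(1 13 16 5 15)(7 11 8 12)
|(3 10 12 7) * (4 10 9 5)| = 7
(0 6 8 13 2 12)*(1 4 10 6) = [1, 4, 12, 3, 10, 5, 8, 7, 13, 9, 6, 11, 0, 2] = (0 1 4 10 6 8 13 2 12)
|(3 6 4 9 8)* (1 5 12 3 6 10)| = |(1 5 12 3 10)(4 9 8 6)| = 20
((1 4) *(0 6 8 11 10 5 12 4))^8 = ((0 6 8 11 10 5 12 4 1))^8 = (0 1 4 12 5 10 11 8 6)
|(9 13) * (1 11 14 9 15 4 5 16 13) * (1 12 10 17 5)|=|(1 11 14 9 12 10 17 5 16 13 15 4)|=12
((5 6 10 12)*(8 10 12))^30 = (12) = ((5 6 12)(8 10))^30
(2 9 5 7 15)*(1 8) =(1 8)(2 9 5 7 15) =[0, 8, 9, 3, 4, 7, 6, 15, 1, 5, 10, 11, 12, 13, 14, 2]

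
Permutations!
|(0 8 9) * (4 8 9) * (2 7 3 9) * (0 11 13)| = 14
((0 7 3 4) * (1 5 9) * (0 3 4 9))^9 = (0 4 9 5 7 3 1)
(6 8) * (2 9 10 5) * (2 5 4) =[0, 1, 9, 3, 2, 5, 8, 7, 6, 10, 4] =(2 9 10 4)(6 8)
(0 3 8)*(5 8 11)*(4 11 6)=(0 3 6 4 11 5 8)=[3, 1, 2, 6, 11, 8, 4, 7, 0, 9, 10, 5]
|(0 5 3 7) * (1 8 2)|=12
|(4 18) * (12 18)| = 3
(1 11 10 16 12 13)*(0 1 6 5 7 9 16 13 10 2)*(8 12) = [1, 11, 0, 3, 4, 7, 5, 9, 12, 16, 13, 2, 10, 6, 14, 15, 8] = (0 1 11 2)(5 7 9 16 8 12 10 13 6)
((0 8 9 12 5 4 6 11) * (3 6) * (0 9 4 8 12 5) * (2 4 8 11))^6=((0 12)(2 4 3 6)(5 11 9))^6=(12)(2 3)(4 6)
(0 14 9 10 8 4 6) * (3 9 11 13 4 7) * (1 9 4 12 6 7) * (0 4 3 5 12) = (0 14 11 13)(1 9 10 8)(4 7 5 12 6) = [14, 9, 2, 3, 7, 12, 4, 5, 1, 10, 8, 13, 6, 0, 11]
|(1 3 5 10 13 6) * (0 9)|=6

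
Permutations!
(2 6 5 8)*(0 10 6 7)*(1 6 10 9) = (10)(0 9 1 6 5 8 2 7) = [9, 6, 7, 3, 4, 8, 5, 0, 2, 1, 10]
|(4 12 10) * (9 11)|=6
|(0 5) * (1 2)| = |(0 5)(1 2)| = 2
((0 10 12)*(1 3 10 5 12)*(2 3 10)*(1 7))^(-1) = ((0 5 12)(1 10 7)(2 3))^(-1) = (0 12 5)(1 7 10)(2 3)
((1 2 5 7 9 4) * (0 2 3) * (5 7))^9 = (0 7 4 3 2 9 1)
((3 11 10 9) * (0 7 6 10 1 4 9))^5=(11)(0 7 6 10)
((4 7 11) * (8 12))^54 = ((4 7 11)(8 12))^54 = (12)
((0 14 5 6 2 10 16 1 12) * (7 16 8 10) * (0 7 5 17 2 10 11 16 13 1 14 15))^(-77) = (0 15)(1 13 7 12)(2 8 17 10 14 6 16 5 11) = ((0 15)(1 12 7 13)(2 5 6 10 8 11 16 14 17))^(-77)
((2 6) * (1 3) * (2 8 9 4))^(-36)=(2 4 9 8 6)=((1 3)(2 6 8 9 4))^(-36)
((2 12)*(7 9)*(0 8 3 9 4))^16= (12)(0 7 3)(4 9 8)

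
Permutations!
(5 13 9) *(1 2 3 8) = [0, 2, 3, 8, 4, 13, 6, 7, 1, 5, 10, 11, 12, 9] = (1 2 3 8)(5 13 9)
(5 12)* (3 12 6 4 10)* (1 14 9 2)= (1 14 9 2)(3 12 5 6 4 10)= [0, 14, 1, 12, 10, 6, 4, 7, 8, 2, 3, 11, 5, 13, 9]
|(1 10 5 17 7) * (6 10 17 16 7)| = |(1 17 6 10 5 16 7)| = 7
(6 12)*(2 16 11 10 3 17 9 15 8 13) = [0, 1, 16, 17, 4, 5, 12, 7, 13, 15, 3, 10, 6, 2, 14, 8, 11, 9] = (2 16 11 10 3 17 9 15 8 13)(6 12)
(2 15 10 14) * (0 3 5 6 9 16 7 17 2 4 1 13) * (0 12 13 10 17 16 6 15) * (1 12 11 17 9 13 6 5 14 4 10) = [3, 1, 0, 14, 12, 15, 13, 16, 8, 5, 4, 17, 6, 11, 10, 9, 7, 2] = (0 3 14 10 4 12 6 13 11 17 2)(5 15 9)(7 16)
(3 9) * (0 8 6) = [8, 1, 2, 9, 4, 5, 0, 7, 6, 3] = (0 8 6)(3 9)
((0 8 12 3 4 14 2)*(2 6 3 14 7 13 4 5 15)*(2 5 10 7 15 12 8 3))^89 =((0 3 10 7 13 4 15 5 12 14 6 2))^89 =(0 4 6 7 12 3 15 2 13 14 10 5)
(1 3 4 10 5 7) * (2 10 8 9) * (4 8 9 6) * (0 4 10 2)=[4, 3, 2, 8, 9, 7, 10, 1, 6, 0, 5]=(0 4 9)(1 3 8 6 10 5 7)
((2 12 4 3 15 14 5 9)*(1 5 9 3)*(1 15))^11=((1 5 3)(2 12 4 15 14 9))^11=(1 3 5)(2 9 14 15 4 12)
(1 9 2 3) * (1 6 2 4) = [0, 9, 3, 6, 1, 5, 2, 7, 8, 4] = (1 9 4)(2 3 6)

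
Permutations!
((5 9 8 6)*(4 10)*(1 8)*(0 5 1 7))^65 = ((0 5 9 7)(1 8 6)(4 10))^65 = (0 5 9 7)(1 6 8)(4 10)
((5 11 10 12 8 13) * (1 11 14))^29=(1 13 10 14 8 11 5 12)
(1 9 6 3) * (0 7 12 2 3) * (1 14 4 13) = (0 7 12 2 3 14 4 13 1 9 6) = [7, 9, 3, 14, 13, 5, 0, 12, 8, 6, 10, 11, 2, 1, 4]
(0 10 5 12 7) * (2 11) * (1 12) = (0 10 5 1 12 7)(2 11) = [10, 12, 11, 3, 4, 1, 6, 0, 8, 9, 5, 2, 7]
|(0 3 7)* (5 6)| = 6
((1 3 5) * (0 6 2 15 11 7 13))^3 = (0 15 13 2 7 6 11)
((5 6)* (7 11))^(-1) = ((5 6)(7 11))^(-1) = (5 6)(7 11)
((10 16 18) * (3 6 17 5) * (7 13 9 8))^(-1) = ((3 6 17 5)(7 13 9 8)(10 16 18))^(-1) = (3 5 17 6)(7 8 9 13)(10 18 16)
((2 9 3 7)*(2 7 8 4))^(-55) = (9)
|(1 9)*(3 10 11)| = |(1 9)(3 10 11)| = 6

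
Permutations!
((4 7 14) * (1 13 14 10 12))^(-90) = (1 13 14 4 7 10 12)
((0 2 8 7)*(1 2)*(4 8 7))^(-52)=((0 1 2 7)(4 8))^(-52)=(8)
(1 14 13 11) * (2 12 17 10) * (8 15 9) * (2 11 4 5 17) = (1 14 13 4 5 17 10 11)(2 12)(8 15 9) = [0, 14, 12, 3, 5, 17, 6, 7, 15, 8, 11, 1, 2, 4, 13, 9, 16, 10]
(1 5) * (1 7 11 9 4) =(1 5 7 11 9 4) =[0, 5, 2, 3, 1, 7, 6, 11, 8, 4, 10, 9]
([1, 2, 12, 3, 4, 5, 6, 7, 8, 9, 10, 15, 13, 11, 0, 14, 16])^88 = (16)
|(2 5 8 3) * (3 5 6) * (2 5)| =5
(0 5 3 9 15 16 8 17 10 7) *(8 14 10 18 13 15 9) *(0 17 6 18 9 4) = [5, 1, 2, 8, 0, 3, 18, 17, 6, 4, 7, 11, 12, 15, 10, 16, 14, 9, 13] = (0 5 3 8 6 18 13 15 16 14 10 7 17 9 4)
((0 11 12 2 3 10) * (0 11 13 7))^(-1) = ((0 13 7)(2 3 10 11 12))^(-1) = (0 7 13)(2 12 11 10 3)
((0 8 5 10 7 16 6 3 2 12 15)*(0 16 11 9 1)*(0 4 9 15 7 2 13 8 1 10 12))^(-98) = (0 10 4)(1 2 9)(3 8 12 11 16)(5 7 15 6 13)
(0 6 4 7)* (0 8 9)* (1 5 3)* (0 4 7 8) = (0 6 7)(1 5 3)(4 8 9) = [6, 5, 2, 1, 8, 3, 7, 0, 9, 4]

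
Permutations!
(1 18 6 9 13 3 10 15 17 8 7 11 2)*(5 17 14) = (1 18 6 9 13 3 10 15 14 5 17 8 7 11 2) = [0, 18, 1, 10, 4, 17, 9, 11, 7, 13, 15, 2, 12, 3, 5, 14, 16, 8, 6]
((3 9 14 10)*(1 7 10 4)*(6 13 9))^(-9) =((1 7 10 3 6 13 9 14 4))^(-9) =(14)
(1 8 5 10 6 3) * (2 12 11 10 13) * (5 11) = [0, 8, 12, 1, 4, 13, 3, 7, 11, 9, 6, 10, 5, 2] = (1 8 11 10 6 3)(2 12 5 13)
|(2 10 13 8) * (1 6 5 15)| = 4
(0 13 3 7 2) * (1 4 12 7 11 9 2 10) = (0 13 3 11 9 2)(1 4 12 7 10) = [13, 4, 0, 11, 12, 5, 6, 10, 8, 2, 1, 9, 7, 3]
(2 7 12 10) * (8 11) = (2 7 12 10)(8 11) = [0, 1, 7, 3, 4, 5, 6, 12, 11, 9, 2, 8, 10]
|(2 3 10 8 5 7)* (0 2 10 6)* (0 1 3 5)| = 6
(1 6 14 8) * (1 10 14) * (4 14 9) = (1 6)(4 14 8 10 9) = [0, 6, 2, 3, 14, 5, 1, 7, 10, 4, 9, 11, 12, 13, 8]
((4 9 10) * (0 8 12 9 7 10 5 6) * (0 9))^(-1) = ((0 8 12)(4 7 10)(5 6 9))^(-1) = (0 12 8)(4 10 7)(5 9 6)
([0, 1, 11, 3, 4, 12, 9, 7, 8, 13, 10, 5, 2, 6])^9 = [0, 1, 11, 3, 4, 12, 6, 7, 8, 9, 10, 5, 2, 13]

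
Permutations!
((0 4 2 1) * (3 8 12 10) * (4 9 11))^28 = (12)(0 2 11)(1 4 9)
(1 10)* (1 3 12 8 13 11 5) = (1 10 3 12 8 13 11 5) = [0, 10, 2, 12, 4, 1, 6, 7, 13, 9, 3, 5, 8, 11]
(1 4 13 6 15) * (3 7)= (1 4 13 6 15)(3 7)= [0, 4, 2, 7, 13, 5, 15, 3, 8, 9, 10, 11, 12, 6, 14, 1]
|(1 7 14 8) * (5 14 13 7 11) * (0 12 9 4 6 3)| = 30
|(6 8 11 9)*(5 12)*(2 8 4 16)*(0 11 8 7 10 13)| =|(0 11 9 6 4 16 2 7 10 13)(5 12)| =10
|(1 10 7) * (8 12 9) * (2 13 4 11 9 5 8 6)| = 6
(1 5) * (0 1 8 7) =(0 1 5 8 7) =[1, 5, 2, 3, 4, 8, 6, 0, 7]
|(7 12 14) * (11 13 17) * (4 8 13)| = |(4 8 13 17 11)(7 12 14)| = 15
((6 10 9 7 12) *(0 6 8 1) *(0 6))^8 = (1 6 10 9 7 12 8) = ((1 6 10 9 7 12 8))^8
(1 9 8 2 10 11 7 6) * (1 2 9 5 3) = [0, 5, 10, 1, 4, 3, 2, 6, 9, 8, 11, 7] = (1 5 3)(2 10 11 7 6)(8 9)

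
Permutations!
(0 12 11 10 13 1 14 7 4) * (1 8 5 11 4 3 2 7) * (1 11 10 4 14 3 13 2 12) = (0 1 3 12 14 11 4)(2 7 13 8 5 10) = [1, 3, 7, 12, 0, 10, 6, 13, 5, 9, 2, 4, 14, 8, 11]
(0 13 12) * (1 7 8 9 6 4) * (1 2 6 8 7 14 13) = (0 1 14 13 12)(2 6 4)(8 9) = [1, 14, 6, 3, 2, 5, 4, 7, 9, 8, 10, 11, 0, 12, 13]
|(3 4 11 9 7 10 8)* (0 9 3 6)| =6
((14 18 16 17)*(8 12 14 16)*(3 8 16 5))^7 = ((3 8 12 14 18 16 17 5))^7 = (3 5 17 16 18 14 12 8)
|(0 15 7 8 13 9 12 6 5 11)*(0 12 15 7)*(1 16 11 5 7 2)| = |(0 2 1 16 11 12 6 7 8 13 9 15)| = 12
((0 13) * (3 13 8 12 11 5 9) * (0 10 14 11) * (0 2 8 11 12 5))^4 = ((0 11)(2 8 5 9 3 13 10 14 12))^4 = (2 3 12 9 14 5 10 8 13)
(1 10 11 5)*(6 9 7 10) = (1 6 9 7 10 11 5) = [0, 6, 2, 3, 4, 1, 9, 10, 8, 7, 11, 5]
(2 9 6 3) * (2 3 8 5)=(2 9 6 8 5)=[0, 1, 9, 3, 4, 2, 8, 7, 5, 6]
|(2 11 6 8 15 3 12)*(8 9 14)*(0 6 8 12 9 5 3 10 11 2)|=28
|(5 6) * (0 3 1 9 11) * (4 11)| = 6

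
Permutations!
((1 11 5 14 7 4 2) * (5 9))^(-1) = ((1 11 9 5 14 7 4 2))^(-1) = (1 2 4 7 14 5 9 11)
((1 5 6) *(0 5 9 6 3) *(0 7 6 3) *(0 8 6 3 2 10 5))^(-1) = ((1 9 2 10 5 8 6)(3 7))^(-1) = (1 6 8 5 10 2 9)(3 7)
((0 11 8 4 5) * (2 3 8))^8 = (0 11 2 3 8 4 5)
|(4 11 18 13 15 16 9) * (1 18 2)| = 9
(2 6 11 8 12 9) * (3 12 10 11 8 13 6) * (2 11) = [0, 1, 3, 12, 4, 5, 8, 7, 10, 11, 2, 13, 9, 6] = (2 3 12 9 11 13 6 8 10)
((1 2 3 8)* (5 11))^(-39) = (1 2 3 8)(5 11)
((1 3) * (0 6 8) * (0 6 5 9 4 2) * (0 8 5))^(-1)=((1 3)(2 8 6 5 9 4))^(-1)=(1 3)(2 4 9 5 6 8)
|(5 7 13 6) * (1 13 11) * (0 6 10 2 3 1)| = 5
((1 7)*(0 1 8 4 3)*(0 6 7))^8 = (3 8 6 4 7)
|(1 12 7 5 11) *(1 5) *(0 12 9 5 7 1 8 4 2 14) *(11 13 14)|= |(0 12 1 9 5 13 14)(2 11 7 8 4)|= 35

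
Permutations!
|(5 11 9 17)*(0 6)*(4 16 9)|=|(0 6)(4 16 9 17 5 11)|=6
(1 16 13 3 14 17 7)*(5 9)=[0, 16, 2, 14, 4, 9, 6, 1, 8, 5, 10, 11, 12, 3, 17, 15, 13, 7]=(1 16 13 3 14 17 7)(5 9)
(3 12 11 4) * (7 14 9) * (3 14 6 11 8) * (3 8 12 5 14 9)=(3 5 14)(4 9 7 6 11)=[0, 1, 2, 5, 9, 14, 11, 6, 8, 7, 10, 4, 12, 13, 3]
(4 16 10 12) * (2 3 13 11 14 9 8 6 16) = [0, 1, 3, 13, 2, 5, 16, 7, 6, 8, 12, 14, 4, 11, 9, 15, 10] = (2 3 13 11 14 9 8 6 16 10 12 4)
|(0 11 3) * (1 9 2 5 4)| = 15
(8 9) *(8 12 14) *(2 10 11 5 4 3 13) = (2 10 11 5 4 3 13)(8 9 12 14) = [0, 1, 10, 13, 3, 4, 6, 7, 9, 12, 11, 5, 14, 2, 8]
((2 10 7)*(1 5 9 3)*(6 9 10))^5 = ((1 5 10 7 2 6 9 3))^5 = (1 6 10 3 2 5 9 7)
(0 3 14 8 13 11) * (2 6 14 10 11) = (0 3 10 11)(2 6 14 8 13) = [3, 1, 6, 10, 4, 5, 14, 7, 13, 9, 11, 0, 12, 2, 8]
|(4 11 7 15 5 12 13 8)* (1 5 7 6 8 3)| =|(1 5 12 13 3)(4 11 6 8)(7 15)| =20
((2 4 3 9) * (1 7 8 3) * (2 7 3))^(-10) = ((1 3 9 7 8 2 4))^(-10) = (1 8 3 2 9 4 7)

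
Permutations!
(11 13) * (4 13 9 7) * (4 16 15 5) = (4 13 11 9 7 16 15 5) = [0, 1, 2, 3, 13, 4, 6, 16, 8, 7, 10, 9, 12, 11, 14, 5, 15]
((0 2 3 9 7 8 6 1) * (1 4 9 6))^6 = ((0 2 3 6 4 9 7 8 1))^6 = (0 7 6)(1 9 3)(2 8 4)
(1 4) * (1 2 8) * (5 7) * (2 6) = [0, 4, 8, 3, 6, 7, 2, 5, 1] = (1 4 6 2 8)(5 7)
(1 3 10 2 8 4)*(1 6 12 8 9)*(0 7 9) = [7, 3, 0, 10, 6, 5, 12, 9, 4, 1, 2, 11, 8] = (0 7 9 1 3 10 2)(4 6 12 8)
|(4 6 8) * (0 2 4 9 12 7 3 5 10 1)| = |(0 2 4 6 8 9 12 7 3 5 10 1)| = 12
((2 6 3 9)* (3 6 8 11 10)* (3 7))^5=(2 3 10 8 9 7 11)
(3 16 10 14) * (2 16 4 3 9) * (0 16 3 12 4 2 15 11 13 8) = (0 16 10 14 9 15 11 13 8)(2 3)(4 12) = [16, 1, 3, 2, 12, 5, 6, 7, 0, 15, 14, 13, 4, 8, 9, 11, 10]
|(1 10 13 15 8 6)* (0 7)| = |(0 7)(1 10 13 15 8 6)| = 6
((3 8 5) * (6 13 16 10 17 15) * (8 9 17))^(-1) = (3 5 8 10 16 13 6 15 17 9)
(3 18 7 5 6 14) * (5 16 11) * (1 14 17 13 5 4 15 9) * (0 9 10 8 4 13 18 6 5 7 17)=(0 9 1 14 3 6)(4 15 10 8)(7 16 11 13)(17 18)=[9, 14, 2, 6, 15, 5, 0, 16, 4, 1, 8, 13, 12, 7, 3, 10, 11, 18, 17]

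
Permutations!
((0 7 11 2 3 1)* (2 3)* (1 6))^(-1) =(0 1 6 3 11 7)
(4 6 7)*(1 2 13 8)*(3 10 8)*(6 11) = (1 2 13 3 10 8)(4 11 6 7) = [0, 2, 13, 10, 11, 5, 7, 4, 1, 9, 8, 6, 12, 3]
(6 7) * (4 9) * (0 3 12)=(0 3 12)(4 9)(6 7)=[3, 1, 2, 12, 9, 5, 7, 6, 8, 4, 10, 11, 0]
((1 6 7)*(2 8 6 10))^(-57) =((1 10 2 8 6 7))^(-57) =(1 8)(2 7)(6 10)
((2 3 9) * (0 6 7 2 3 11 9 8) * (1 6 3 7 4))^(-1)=((0 3 8)(1 6 4)(2 11 9 7))^(-1)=(0 8 3)(1 4 6)(2 7 9 11)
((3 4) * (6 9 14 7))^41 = (3 4)(6 9 14 7)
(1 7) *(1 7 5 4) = (7)(1 5 4) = [0, 5, 2, 3, 1, 4, 6, 7]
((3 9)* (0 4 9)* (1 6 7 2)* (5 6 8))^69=((0 4 9 3)(1 8 5 6 7 2))^69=(0 4 9 3)(1 6)(2 5)(7 8)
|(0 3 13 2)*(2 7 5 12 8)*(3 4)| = |(0 4 3 13 7 5 12 8 2)| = 9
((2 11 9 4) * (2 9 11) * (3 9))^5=(11)(3 4 9)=((11)(3 9 4))^5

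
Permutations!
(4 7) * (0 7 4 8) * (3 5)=(0 7 8)(3 5)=[7, 1, 2, 5, 4, 3, 6, 8, 0]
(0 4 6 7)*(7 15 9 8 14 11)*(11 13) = (0 4 6 15 9 8 14 13 11 7) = [4, 1, 2, 3, 6, 5, 15, 0, 14, 8, 10, 7, 12, 11, 13, 9]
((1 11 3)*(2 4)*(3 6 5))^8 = ((1 11 6 5 3)(2 4))^8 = (1 5 11 3 6)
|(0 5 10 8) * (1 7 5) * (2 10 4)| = 8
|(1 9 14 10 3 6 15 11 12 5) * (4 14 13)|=|(1 9 13 4 14 10 3 6 15 11 12 5)|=12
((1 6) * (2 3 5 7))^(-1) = (1 6)(2 7 5 3)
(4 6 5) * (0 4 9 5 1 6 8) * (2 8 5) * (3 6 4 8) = (0 8)(1 4 5 9 2 3 6) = [8, 4, 3, 6, 5, 9, 1, 7, 0, 2]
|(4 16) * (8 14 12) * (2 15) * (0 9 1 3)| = 12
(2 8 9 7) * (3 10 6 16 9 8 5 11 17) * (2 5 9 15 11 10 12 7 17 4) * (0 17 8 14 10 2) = (0 17 3 12 7 5 2 9 8 14 10 6 16 15 11 4) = [17, 1, 9, 12, 0, 2, 16, 5, 14, 8, 6, 4, 7, 13, 10, 11, 15, 3]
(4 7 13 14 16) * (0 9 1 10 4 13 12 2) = (0 9 1 10 4 7 12 2)(13 14 16) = [9, 10, 0, 3, 7, 5, 6, 12, 8, 1, 4, 11, 2, 14, 16, 15, 13]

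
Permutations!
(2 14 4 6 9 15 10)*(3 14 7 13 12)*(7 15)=(2 15 10)(3 14 4 6 9 7 13 12)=[0, 1, 15, 14, 6, 5, 9, 13, 8, 7, 2, 11, 3, 12, 4, 10]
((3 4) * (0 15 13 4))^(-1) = (0 3 4 13 15)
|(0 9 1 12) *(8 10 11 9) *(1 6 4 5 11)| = 5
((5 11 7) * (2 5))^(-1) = ((2 5 11 7))^(-1) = (2 7 11 5)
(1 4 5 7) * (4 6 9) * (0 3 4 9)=(9)(0 3 4 5 7 1 6)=[3, 6, 2, 4, 5, 7, 0, 1, 8, 9]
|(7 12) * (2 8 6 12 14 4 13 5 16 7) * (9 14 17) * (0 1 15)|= 24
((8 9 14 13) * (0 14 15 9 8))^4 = (15)(0 14 13)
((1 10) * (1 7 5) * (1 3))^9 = ((1 10 7 5 3))^9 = (1 3 5 7 10)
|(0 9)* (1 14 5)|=|(0 9)(1 14 5)|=6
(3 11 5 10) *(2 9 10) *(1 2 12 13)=(1 2 9 10 3 11 5 12 13)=[0, 2, 9, 11, 4, 12, 6, 7, 8, 10, 3, 5, 13, 1]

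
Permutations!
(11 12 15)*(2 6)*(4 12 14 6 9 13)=(2 9 13 4 12 15 11 14 6)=[0, 1, 9, 3, 12, 5, 2, 7, 8, 13, 10, 14, 15, 4, 6, 11]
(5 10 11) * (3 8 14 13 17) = (3 8 14 13 17)(5 10 11) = [0, 1, 2, 8, 4, 10, 6, 7, 14, 9, 11, 5, 12, 17, 13, 15, 16, 3]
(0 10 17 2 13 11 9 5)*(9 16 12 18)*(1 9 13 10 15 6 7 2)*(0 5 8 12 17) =(0 15 6 7 2 10)(1 9 8 12 18 13 11 16 17) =[15, 9, 10, 3, 4, 5, 7, 2, 12, 8, 0, 16, 18, 11, 14, 6, 17, 1, 13]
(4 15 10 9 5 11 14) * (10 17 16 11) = (4 15 17 16 11 14)(5 10 9) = [0, 1, 2, 3, 15, 10, 6, 7, 8, 5, 9, 14, 12, 13, 4, 17, 11, 16]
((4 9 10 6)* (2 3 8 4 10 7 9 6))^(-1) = ((2 3 8 4 6 10)(7 9))^(-1) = (2 10 6 4 8 3)(7 9)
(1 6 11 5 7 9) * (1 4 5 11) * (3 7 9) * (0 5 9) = [5, 6, 2, 7, 9, 0, 1, 3, 8, 4, 10, 11] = (11)(0 5)(1 6)(3 7)(4 9)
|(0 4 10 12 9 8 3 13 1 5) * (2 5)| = |(0 4 10 12 9 8 3 13 1 2 5)| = 11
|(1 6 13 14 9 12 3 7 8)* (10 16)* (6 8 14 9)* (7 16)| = 18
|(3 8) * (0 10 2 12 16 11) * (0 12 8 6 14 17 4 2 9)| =21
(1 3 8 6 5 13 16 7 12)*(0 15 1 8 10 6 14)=[15, 3, 2, 10, 4, 13, 5, 12, 14, 9, 6, 11, 8, 16, 0, 1, 7]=(0 15 1 3 10 6 5 13 16 7 12 8 14)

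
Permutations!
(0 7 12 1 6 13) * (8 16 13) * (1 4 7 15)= (0 15 1 6 8 16 13)(4 7 12)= [15, 6, 2, 3, 7, 5, 8, 12, 16, 9, 10, 11, 4, 0, 14, 1, 13]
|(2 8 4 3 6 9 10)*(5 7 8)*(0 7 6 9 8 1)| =|(0 7 1)(2 5 6 8 4 3 9 10)| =24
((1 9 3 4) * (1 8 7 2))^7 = (9)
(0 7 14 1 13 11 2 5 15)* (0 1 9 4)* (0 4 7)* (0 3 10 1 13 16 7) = (0 3 10 1 16 7 14 9)(2 5 15 13 11) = [3, 16, 5, 10, 4, 15, 6, 14, 8, 0, 1, 2, 12, 11, 9, 13, 7]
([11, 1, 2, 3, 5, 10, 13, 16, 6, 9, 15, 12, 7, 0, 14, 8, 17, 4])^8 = [10, 1, 2, 3, 11, 12, 4, 6, 17, 9, 7, 15, 8, 5, 14, 16, 13, 0]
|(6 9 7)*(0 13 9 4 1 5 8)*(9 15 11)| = |(0 13 15 11 9 7 6 4 1 5 8)| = 11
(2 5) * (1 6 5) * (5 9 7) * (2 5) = (1 6 9 7 2) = [0, 6, 1, 3, 4, 5, 9, 2, 8, 7]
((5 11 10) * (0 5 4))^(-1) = ((0 5 11 10 4))^(-1) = (0 4 10 11 5)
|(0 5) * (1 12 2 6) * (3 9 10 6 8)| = |(0 5)(1 12 2 8 3 9 10 6)| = 8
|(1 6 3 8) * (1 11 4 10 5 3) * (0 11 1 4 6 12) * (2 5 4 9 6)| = 8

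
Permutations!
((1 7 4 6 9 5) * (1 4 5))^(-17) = (1 7 5 4 6 9)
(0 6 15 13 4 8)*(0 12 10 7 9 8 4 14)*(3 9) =(0 6 15 13 14)(3 9 8 12 10 7) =[6, 1, 2, 9, 4, 5, 15, 3, 12, 8, 7, 11, 10, 14, 0, 13]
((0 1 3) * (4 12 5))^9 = (12)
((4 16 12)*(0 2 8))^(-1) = (0 8 2)(4 12 16)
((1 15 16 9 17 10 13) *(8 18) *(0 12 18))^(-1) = (0 8 18 12)(1 13 10 17 9 16 15)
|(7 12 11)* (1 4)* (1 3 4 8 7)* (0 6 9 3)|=5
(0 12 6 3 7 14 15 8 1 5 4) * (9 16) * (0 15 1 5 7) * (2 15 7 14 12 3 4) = [3, 14, 15, 0, 7, 2, 4, 12, 5, 16, 10, 11, 6, 13, 1, 8, 9] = (0 3)(1 14)(2 15 8 5)(4 7 12 6)(9 16)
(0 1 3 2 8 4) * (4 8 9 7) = [1, 3, 9, 2, 0, 5, 6, 4, 8, 7] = (0 1 3 2 9 7 4)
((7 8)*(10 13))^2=(13)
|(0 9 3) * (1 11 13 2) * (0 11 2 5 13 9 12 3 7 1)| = 8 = |(0 12 3 11 9 7 1 2)(5 13)|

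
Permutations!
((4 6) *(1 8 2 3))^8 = ((1 8 2 3)(4 6))^8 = (8)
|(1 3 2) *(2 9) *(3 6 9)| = 4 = |(1 6 9 2)|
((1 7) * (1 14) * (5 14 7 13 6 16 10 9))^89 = (1 13 6 16 10 9 5 14)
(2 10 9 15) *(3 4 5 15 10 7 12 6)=(2 7 12 6 3 4 5 15)(9 10)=[0, 1, 7, 4, 5, 15, 3, 12, 8, 10, 9, 11, 6, 13, 14, 2]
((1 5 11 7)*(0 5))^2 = (0 11 1 5 7)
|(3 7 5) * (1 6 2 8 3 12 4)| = |(1 6 2 8 3 7 5 12 4)| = 9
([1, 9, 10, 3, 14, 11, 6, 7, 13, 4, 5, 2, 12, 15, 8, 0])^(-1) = (0 15 13 8 14 4 9 1)(2 11 5 10)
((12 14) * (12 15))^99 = (15)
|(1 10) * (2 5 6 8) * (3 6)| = |(1 10)(2 5 3 6 8)| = 10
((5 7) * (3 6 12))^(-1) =(3 12 6)(5 7)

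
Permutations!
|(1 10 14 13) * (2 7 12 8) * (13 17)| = 20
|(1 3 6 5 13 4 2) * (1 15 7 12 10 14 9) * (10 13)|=|(1 3 6 5 10 14 9)(2 15 7 12 13 4)|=42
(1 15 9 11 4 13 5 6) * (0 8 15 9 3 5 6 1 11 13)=[8, 9, 2, 5, 0, 1, 11, 7, 15, 13, 10, 4, 12, 6, 14, 3]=(0 8 15 3 5 1 9 13 6 11 4)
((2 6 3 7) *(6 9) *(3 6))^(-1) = ((2 9 3 7))^(-1) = (2 7 3 9)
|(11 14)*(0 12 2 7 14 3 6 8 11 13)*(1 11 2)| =|(0 12 1 11 3 6 8 2 7 14 13)| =11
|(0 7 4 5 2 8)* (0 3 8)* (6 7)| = 6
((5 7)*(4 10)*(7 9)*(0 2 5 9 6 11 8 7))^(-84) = (0 11)(2 8)(5 7)(6 9)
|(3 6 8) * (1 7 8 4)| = 6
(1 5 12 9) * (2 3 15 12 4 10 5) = (1 2 3 15 12 9)(4 10 5) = [0, 2, 3, 15, 10, 4, 6, 7, 8, 1, 5, 11, 9, 13, 14, 12]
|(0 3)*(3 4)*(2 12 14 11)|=12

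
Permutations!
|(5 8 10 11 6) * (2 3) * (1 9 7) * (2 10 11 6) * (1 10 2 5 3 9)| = 6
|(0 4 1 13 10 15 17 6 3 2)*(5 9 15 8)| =|(0 4 1 13 10 8 5 9 15 17 6 3 2)| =13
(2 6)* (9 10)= (2 6)(9 10)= [0, 1, 6, 3, 4, 5, 2, 7, 8, 10, 9]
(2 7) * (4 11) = [0, 1, 7, 3, 11, 5, 6, 2, 8, 9, 10, 4] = (2 7)(4 11)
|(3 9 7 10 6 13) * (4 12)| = 6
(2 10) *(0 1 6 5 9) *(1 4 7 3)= [4, 6, 10, 1, 7, 9, 5, 3, 8, 0, 2]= (0 4 7 3 1 6 5 9)(2 10)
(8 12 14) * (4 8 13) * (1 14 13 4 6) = (1 14 4 8 12 13 6) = [0, 14, 2, 3, 8, 5, 1, 7, 12, 9, 10, 11, 13, 6, 4]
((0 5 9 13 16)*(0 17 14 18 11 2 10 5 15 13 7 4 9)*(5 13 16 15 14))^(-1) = (0 5 17 16 15 13 10 2 11 18 14)(4 7 9) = ((0 14 18 11 2 10 13 15 16 17 5)(4 9 7))^(-1)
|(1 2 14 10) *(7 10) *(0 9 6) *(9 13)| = 20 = |(0 13 9 6)(1 2 14 7 10)|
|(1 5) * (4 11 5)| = |(1 4 11 5)| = 4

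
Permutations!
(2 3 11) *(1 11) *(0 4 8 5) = (0 4 8 5)(1 11 2 3) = [4, 11, 3, 1, 8, 0, 6, 7, 5, 9, 10, 2]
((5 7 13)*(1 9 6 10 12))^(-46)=((1 9 6 10 12)(5 7 13))^(-46)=(1 12 10 6 9)(5 13 7)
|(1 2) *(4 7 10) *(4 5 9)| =|(1 2)(4 7 10 5 9)| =10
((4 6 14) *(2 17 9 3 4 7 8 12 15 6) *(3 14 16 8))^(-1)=(2 4 3 7 14 9 17)(6 15 12 8 16)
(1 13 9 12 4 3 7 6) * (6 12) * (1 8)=(1 13 9 6 8)(3 7 12 4)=[0, 13, 2, 7, 3, 5, 8, 12, 1, 6, 10, 11, 4, 9]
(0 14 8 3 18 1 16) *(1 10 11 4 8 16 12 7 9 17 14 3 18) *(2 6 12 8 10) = (0 3 1 8 18 2 6 12 7 9 17 14 16)(4 10 11) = [3, 8, 6, 1, 10, 5, 12, 9, 18, 17, 11, 4, 7, 13, 16, 15, 0, 14, 2]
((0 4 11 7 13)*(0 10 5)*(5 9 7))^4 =(13)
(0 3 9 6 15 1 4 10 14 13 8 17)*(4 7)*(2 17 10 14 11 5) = [3, 7, 17, 9, 14, 2, 15, 4, 10, 6, 11, 5, 12, 8, 13, 1, 16, 0] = (0 3 9 6 15 1 7 4 14 13 8 10 11 5 2 17)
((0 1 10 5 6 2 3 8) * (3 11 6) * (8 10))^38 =(0 8 1)(2 6 11)(3 5 10) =((0 1 8)(2 11 6)(3 10 5))^38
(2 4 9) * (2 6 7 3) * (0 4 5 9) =(0 4)(2 5 9 6 7 3) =[4, 1, 5, 2, 0, 9, 7, 3, 8, 6]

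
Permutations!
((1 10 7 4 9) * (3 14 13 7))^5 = ((1 10 3 14 13 7 4 9))^5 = (1 7 3 9 13 10 4 14)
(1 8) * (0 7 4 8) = (0 7 4 8 1) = [7, 0, 2, 3, 8, 5, 6, 4, 1]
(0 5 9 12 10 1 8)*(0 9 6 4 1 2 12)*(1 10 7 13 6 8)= (0 5 8 9)(2 12 7 13 6 4 10)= [5, 1, 12, 3, 10, 8, 4, 13, 9, 0, 2, 11, 7, 6]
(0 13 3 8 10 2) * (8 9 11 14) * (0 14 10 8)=(0 13 3 9 11 10 2 14)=[13, 1, 14, 9, 4, 5, 6, 7, 8, 11, 2, 10, 12, 3, 0]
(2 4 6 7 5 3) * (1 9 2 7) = (1 9 2 4 6)(3 7 5) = [0, 9, 4, 7, 6, 3, 1, 5, 8, 2]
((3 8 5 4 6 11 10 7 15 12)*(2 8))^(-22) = (15)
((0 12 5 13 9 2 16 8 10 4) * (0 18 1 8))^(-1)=((0 12 5 13 9 2 16)(1 8 10 4 18))^(-1)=(0 16 2 9 13 5 12)(1 18 4 10 8)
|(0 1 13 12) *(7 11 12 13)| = 5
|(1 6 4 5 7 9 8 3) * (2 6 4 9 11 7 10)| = 18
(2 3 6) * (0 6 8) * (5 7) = (0 6 2 3 8)(5 7) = [6, 1, 3, 8, 4, 7, 2, 5, 0]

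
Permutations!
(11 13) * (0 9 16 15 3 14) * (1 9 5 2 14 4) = (0 5 2 14)(1 9 16 15 3 4)(11 13) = [5, 9, 14, 4, 1, 2, 6, 7, 8, 16, 10, 13, 12, 11, 0, 3, 15]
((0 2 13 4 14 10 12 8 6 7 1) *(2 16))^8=((0 16 2 13 4 14 10 12 8 6 7 1))^8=(0 8 4)(1 12 13)(2 7 10)(6 14 16)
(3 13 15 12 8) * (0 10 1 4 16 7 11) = (0 10 1 4 16 7 11)(3 13 15 12 8) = [10, 4, 2, 13, 16, 5, 6, 11, 3, 9, 1, 0, 8, 15, 14, 12, 7]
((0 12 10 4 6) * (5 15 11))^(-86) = (0 6 4 10 12)(5 15 11)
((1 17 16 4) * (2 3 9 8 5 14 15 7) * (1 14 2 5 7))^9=(1 4)(2 8)(3 7)(5 9)(14 17)(15 16)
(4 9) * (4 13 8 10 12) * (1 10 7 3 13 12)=(1 10)(3 13 8 7)(4 9 12)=[0, 10, 2, 13, 9, 5, 6, 3, 7, 12, 1, 11, 4, 8]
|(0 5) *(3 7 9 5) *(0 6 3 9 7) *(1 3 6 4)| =|(0 9 5 4 1 3)| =6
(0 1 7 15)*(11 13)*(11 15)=(0 1 7 11 13 15)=[1, 7, 2, 3, 4, 5, 6, 11, 8, 9, 10, 13, 12, 15, 14, 0]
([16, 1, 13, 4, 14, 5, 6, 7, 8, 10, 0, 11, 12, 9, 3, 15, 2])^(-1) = [10, 1, 16, 14, 3, 5, 6, 7, 8, 13, 9, 11, 12, 2, 4, 15, 0]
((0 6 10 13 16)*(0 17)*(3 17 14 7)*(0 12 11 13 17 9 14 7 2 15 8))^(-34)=(0 14 16 17 8 9 13 10 15 3 11 6 2 7 12)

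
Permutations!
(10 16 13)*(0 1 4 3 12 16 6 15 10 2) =[1, 4, 0, 12, 3, 5, 15, 7, 8, 9, 6, 11, 16, 2, 14, 10, 13] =(0 1 4 3 12 16 13 2)(6 15 10)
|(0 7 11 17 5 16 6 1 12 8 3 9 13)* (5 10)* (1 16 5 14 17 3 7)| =|(0 1 12 8 7 11 3 9 13)(6 16)(10 14 17)| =18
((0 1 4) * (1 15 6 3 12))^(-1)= (0 4 1 12 3 6 15)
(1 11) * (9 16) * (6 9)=(1 11)(6 9 16)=[0, 11, 2, 3, 4, 5, 9, 7, 8, 16, 10, 1, 12, 13, 14, 15, 6]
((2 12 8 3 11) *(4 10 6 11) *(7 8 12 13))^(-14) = ((2 13 7 8 3 4 10 6 11))^(-14) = (2 3 11 8 6 7 10 13 4)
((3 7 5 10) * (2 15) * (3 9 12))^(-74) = (15)(3 9 5)(7 12 10)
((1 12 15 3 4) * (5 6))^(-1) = (1 4 3 15 12)(5 6)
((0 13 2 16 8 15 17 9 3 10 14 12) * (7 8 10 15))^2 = ((0 13 2 16 10 14 12)(3 15 17 9)(7 8))^2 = (0 2 10 12 13 16 14)(3 17)(9 15)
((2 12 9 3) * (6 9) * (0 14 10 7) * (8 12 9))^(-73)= (0 7 10 14)(2 3 9)(6 12 8)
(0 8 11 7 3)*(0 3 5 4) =[8, 1, 2, 3, 0, 4, 6, 5, 11, 9, 10, 7] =(0 8 11 7 5 4)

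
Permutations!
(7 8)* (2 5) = (2 5)(7 8) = [0, 1, 5, 3, 4, 2, 6, 8, 7]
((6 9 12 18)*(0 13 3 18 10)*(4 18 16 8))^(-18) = ((0 13 3 16 8 4 18 6 9 12 10))^(-18) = (0 8 9 13 4 12 3 18 10 16 6)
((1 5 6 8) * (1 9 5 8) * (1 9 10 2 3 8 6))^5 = ((1 6 9 5)(2 3 8 10))^5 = (1 6 9 5)(2 3 8 10)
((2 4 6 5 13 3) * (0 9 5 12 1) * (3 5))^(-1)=((0 9 3 2 4 6 12 1)(5 13))^(-1)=(0 1 12 6 4 2 3 9)(5 13)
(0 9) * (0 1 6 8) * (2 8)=(0 9 1 6 2 8)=[9, 6, 8, 3, 4, 5, 2, 7, 0, 1]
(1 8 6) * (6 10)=(1 8 10 6)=[0, 8, 2, 3, 4, 5, 1, 7, 10, 9, 6]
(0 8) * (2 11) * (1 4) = [8, 4, 11, 3, 1, 5, 6, 7, 0, 9, 10, 2] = (0 8)(1 4)(2 11)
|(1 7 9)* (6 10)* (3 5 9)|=|(1 7 3 5 9)(6 10)|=10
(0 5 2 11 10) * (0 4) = (0 5 2 11 10 4) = [5, 1, 11, 3, 0, 2, 6, 7, 8, 9, 4, 10]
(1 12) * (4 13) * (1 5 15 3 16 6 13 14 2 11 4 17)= (1 12 5 15 3 16 6 13 17)(2 11 4 14)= [0, 12, 11, 16, 14, 15, 13, 7, 8, 9, 10, 4, 5, 17, 2, 3, 6, 1]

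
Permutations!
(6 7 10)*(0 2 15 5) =[2, 1, 15, 3, 4, 0, 7, 10, 8, 9, 6, 11, 12, 13, 14, 5] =(0 2 15 5)(6 7 10)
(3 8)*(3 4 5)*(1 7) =(1 7)(3 8 4 5) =[0, 7, 2, 8, 5, 3, 6, 1, 4]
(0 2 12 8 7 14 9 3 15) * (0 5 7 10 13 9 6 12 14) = (0 2 14 6 12 8 10 13 9 3 15 5 7) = [2, 1, 14, 15, 4, 7, 12, 0, 10, 3, 13, 11, 8, 9, 6, 5]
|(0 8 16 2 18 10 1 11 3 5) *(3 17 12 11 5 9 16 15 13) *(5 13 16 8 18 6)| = 39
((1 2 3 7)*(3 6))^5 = (7)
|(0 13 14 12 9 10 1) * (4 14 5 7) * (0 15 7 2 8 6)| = 24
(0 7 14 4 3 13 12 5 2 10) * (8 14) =(0 7 8 14 4 3 13 12 5 2 10) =[7, 1, 10, 13, 3, 2, 6, 8, 14, 9, 0, 11, 5, 12, 4]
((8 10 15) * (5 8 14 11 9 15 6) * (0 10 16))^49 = ((0 10 6 5 8 16)(9 15 14 11))^49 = (0 10 6 5 8 16)(9 15 14 11)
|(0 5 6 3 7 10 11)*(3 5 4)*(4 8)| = 14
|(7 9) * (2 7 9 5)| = 3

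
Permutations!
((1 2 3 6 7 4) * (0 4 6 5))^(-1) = (0 5 3 2 1 4)(6 7)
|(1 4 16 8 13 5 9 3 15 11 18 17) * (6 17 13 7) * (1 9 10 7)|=44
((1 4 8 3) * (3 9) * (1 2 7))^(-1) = (1 7 2 3 9 8 4)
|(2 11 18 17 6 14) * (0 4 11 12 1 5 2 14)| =|(0 4 11 18 17 6)(1 5 2 12)| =12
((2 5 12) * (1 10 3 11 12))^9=((1 10 3 11 12 2 5))^9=(1 3 12 5 10 11 2)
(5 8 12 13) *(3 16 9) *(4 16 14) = (3 14 4 16 9)(5 8 12 13) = [0, 1, 2, 14, 16, 8, 6, 7, 12, 3, 10, 11, 13, 5, 4, 15, 9]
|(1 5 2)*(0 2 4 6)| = |(0 2 1 5 4 6)| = 6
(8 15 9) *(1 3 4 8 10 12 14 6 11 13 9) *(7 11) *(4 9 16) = [0, 3, 2, 9, 8, 5, 7, 11, 15, 10, 12, 13, 14, 16, 6, 1, 4] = (1 3 9 10 12 14 6 7 11 13 16 4 8 15)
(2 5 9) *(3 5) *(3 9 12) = (2 9)(3 5 12) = [0, 1, 9, 5, 4, 12, 6, 7, 8, 2, 10, 11, 3]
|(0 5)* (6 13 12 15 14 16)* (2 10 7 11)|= 12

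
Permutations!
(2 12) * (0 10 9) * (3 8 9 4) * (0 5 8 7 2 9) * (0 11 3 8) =[10, 1, 12, 7, 8, 0, 6, 2, 11, 5, 4, 3, 9] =(0 10 4 8 11 3 7 2 12 9 5)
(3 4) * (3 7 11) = (3 4 7 11) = [0, 1, 2, 4, 7, 5, 6, 11, 8, 9, 10, 3]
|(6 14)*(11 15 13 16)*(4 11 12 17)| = |(4 11 15 13 16 12 17)(6 14)| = 14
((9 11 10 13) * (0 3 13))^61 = (0 3 13 9 11 10)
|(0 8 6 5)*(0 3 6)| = 6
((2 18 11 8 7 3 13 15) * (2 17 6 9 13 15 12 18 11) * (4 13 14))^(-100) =(2 12 4 9 17 3 8)(6 15 7 11 18 13 14)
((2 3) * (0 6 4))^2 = (0 4 6) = ((0 6 4)(2 3))^2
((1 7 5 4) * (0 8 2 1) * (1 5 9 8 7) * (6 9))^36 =(0 8)(2 7)(4 9)(5 6)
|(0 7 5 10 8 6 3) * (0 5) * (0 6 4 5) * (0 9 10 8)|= 6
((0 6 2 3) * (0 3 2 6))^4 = (6) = ((6))^4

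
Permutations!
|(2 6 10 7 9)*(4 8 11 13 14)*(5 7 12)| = 35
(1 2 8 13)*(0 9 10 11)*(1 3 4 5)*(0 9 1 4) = (0 1 2 8 13 3)(4 5)(9 10 11) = [1, 2, 8, 0, 5, 4, 6, 7, 13, 10, 11, 9, 12, 3]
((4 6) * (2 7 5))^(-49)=(2 5 7)(4 6)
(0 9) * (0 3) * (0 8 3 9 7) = (9)(0 7)(3 8) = [7, 1, 2, 8, 4, 5, 6, 0, 3, 9]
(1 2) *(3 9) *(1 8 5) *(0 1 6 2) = (0 1)(2 8 5 6)(3 9) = [1, 0, 8, 9, 4, 6, 2, 7, 5, 3]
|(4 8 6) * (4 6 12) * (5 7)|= |(4 8 12)(5 7)|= 6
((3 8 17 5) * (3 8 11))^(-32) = ((3 11)(5 8 17))^(-32) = (5 8 17)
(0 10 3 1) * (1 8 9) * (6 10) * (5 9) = (0 6 10 3 8 5 9 1) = [6, 0, 2, 8, 4, 9, 10, 7, 5, 1, 3]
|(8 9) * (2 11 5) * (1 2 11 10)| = 6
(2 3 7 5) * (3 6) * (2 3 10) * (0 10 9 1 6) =(0 10 2)(1 6 9)(3 7 5) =[10, 6, 0, 7, 4, 3, 9, 5, 8, 1, 2]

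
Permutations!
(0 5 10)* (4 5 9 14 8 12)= [9, 1, 2, 3, 5, 10, 6, 7, 12, 14, 0, 11, 4, 13, 8]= (0 9 14 8 12 4 5 10)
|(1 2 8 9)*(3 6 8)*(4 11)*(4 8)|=|(1 2 3 6 4 11 8 9)|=8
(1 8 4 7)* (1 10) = [0, 8, 2, 3, 7, 5, 6, 10, 4, 9, 1] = (1 8 4 7 10)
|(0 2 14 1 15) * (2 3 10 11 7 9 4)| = 11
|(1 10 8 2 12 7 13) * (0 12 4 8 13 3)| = 12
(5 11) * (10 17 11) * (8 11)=(5 10 17 8 11)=[0, 1, 2, 3, 4, 10, 6, 7, 11, 9, 17, 5, 12, 13, 14, 15, 16, 8]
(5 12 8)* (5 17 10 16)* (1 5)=(1 5 12 8 17 10 16)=[0, 5, 2, 3, 4, 12, 6, 7, 17, 9, 16, 11, 8, 13, 14, 15, 1, 10]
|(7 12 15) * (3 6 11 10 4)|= |(3 6 11 10 4)(7 12 15)|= 15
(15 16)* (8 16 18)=(8 16 15 18)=[0, 1, 2, 3, 4, 5, 6, 7, 16, 9, 10, 11, 12, 13, 14, 18, 15, 17, 8]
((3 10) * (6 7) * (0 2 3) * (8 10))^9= ((0 2 3 8 10)(6 7))^9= (0 10 8 3 2)(6 7)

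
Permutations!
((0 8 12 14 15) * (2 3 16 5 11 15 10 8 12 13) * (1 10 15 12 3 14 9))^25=((0 3 16 5 11 12 9 1 10 8 13 2 14 15))^25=(0 2 10 12 16 15 13 1 11 3 14 8 9 5)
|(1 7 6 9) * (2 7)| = 5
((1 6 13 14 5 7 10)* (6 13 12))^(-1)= (1 10 7 5 14 13)(6 12)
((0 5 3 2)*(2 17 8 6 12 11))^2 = ((0 5 3 17 8 6 12 11 2))^2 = (0 3 8 12 2 5 17 6 11)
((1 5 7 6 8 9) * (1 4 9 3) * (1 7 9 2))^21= ((1 5 9 4 2)(3 7 6 8))^21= (1 5 9 4 2)(3 7 6 8)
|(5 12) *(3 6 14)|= |(3 6 14)(5 12)|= 6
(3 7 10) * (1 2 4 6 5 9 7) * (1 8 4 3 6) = (1 2 3 8 4)(5 9 7 10 6) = [0, 2, 3, 8, 1, 9, 5, 10, 4, 7, 6]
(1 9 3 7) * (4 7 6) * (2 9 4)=(1 4 7)(2 9 3 6)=[0, 4, 9, 6, 7, 5, 2, 1, 8, 3]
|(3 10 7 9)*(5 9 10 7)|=5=|(3 7 10 5 9)|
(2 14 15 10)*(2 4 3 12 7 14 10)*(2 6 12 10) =(3 10 4)(6 12 7 14 15) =[0, 1, 2, 10, 3, 5, 12, 14, 8, 9, 4, 11, 7, 13, 15, 6]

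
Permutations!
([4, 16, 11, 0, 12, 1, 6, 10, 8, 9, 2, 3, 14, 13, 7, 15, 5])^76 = [7, 16, 4, 14, 10, 1, 6, 3, 8, 9, 0, 12, 2, 13, 11, 15, 5]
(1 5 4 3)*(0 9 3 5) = (0 9 3 1)(4 5) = [9, 0, 2, 1, 5, 4, 6, 7, 8, 3]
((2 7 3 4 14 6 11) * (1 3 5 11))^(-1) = ((1 3 4 14 6)(2 7 5 11))^(-1) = (1 6 14 4 3)(2 11 5 7)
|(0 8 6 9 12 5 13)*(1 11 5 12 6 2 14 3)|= 18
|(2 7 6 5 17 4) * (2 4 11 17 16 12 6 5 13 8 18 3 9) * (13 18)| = 18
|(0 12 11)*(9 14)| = 6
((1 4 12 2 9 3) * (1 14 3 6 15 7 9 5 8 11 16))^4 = ((1 4 12 2 5 8 11 16)(3 14)(6 15 7 9))^4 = (1 5)(2 16)(4 8)(11 12)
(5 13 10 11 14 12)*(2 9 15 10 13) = (2 9 15 10 11 14 12 5) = [0, 1, 9, 3, 4, 2, 6, 7, 8, 15, 11, 14, 5, 13, 12, 10]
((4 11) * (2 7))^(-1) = ((2 7)(4 11))^(-1) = (2 7)(4 11)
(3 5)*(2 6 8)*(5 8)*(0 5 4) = (0 5 3 8 2 6 4) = [5, 1, 6, 8, 0, 3, 4, 7, 2]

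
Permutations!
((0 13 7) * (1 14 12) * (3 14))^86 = ((0 13 7)(1 3 14 12))^86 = (0 7 13)(1 14)(3 12)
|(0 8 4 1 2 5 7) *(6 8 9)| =|(0 9 6 8 4 1 2 5 7)| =9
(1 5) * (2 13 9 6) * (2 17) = (1 5)(2 13 9 6 17) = [0, 5, 13, 3, 4, 1, 17, 7, 8, 6, 10, 11, 12, 9, 14, 15, 16, 2]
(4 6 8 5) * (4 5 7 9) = (4 6 8 7 9) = [0, 1, 2, 3, 6, 5, 8, 9, 7, 4]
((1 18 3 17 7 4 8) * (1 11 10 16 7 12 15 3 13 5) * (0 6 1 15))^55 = (0 5)(1 3)(4 8 11 10 16 7)(6 15)(12 13)(17 18)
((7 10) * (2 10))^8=(2 7 10)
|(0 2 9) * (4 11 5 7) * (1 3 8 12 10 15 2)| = |(0 1 3 8 12 10 15 2 9)(4 11 5 7)| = 36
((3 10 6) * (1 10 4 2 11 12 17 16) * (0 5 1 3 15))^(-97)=(0 15 6 10 1 5)(2 11 12 17 16 3 4)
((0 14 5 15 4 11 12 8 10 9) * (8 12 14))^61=((0 8 10 9)(4 11 14 5 15))^61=(0 8 10 9)(4 11 14 5 15)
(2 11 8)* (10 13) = (2 11 8)(10 13) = [0, 1, 11, 3, 4, 5, 6, 7, 2, 9, 13, 8, 12, 10]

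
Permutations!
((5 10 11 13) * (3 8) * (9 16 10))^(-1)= ((3 8)(5 9 16 10 11 13))^(-1)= (3 8)(5 13 11 10 16 9)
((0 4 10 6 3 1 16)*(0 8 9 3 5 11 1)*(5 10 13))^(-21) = ((0 4 13 5 11 1 16 8 9 3)(6 10))^(-21) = (0 3 9 8 16 1 11 5 13 4)(6 10)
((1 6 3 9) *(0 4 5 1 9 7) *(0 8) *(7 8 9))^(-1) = ((0 4 5 1 6 3 8)(7 9))^(-1) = (0 8 3 6 1 5 4)(7 9)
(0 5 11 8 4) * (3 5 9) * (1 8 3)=[9, 8, 2, 5, 0, 11, 6, 7, 4, 1, 10, 3]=(0 9 1 8 4)(3 5 11)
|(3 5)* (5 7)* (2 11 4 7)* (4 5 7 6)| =|(2 11 5 3)(4 6)| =4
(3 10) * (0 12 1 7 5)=(0 12 1 7 5)(3 10)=[12, 7, 2, 10, 4, 0, 6, 5, 8, 9, 3, 11, 1]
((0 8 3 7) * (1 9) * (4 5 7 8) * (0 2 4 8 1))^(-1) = (0 9 1 3 8)(2 7 5 4)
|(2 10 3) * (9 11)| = 6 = |(2 10 3)(9 11)|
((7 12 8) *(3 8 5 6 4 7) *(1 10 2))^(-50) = ((1 10 2)(3 8)(4 7 12 5 6))^(-50) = (12)(1 10 2)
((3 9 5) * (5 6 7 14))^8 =((3 9 6 7 14 5))^8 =(3 6 14)(5 9 7)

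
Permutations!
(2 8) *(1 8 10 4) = (1 8 2 10 4) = [0, 8, 10, 3, 1, 5, 6, 7, 2, 9, 4]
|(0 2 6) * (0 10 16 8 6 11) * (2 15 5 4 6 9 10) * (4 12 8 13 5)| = |(0 15 4 6 2 11)(5 12 8 9 10 16 13)| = 42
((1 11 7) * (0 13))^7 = (0 13)(1 11 7)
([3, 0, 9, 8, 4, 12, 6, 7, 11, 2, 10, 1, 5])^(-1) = (0 1 11 8 3)(2 9)(5 12)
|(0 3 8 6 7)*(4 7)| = |(0 3 8 6 4 7)| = 6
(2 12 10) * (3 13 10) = (2 12 3 13 10) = [0, 1, 12, 13, 4, 5, 6, 7, 8, 9, 2, 11, 3, 10]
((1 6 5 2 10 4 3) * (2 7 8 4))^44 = (10)(1 5 8 3 6 7 4)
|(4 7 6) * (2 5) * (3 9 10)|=6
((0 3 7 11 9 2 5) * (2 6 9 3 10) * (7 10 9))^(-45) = ((0 9 6 7 11 3 10 2 5))^(-45) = (11)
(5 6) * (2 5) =(2 5 6) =[0, 1, 5, 3, 4, 6, 2]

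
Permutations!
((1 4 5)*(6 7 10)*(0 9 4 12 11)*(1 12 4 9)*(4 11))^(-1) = ((0 1 11)(4 5 12)(6 7 10))^(-1) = (0 11 1)(4 12 5)(6 10 7)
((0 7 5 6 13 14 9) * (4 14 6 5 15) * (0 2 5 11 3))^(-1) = ((0 7 15 4 14 9 2 5 11 3)(6 13))^(-1) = (0 3 11 5 2 9 14 4 15 7)(6 13)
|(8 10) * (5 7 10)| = |(5 7 10 8)| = 4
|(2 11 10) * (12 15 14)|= |(2 11 10)(12 15 14)|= 3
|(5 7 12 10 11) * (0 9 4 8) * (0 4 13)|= |(0 9 13)(4 8)(5 7 12 10 11)|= 30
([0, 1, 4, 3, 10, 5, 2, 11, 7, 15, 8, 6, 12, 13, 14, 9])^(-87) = [0, 1, 7, 3, 11, 5, 8, 4, 2, 15, 6, 10, 12, 13, 14, 9]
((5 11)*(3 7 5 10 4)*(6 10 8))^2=(3 5 8 10)(4 7 11 6)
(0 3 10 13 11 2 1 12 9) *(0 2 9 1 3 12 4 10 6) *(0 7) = (0 12 1 4 10 13 11 9 2 3 6 7) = [12, 4, 3, 6, 10, 5, 7, 0, 8, 2, 13, 9, 1, 11]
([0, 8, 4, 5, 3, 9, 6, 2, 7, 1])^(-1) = (1 9 5 3 4 2 7 8)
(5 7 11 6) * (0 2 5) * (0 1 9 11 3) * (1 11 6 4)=(0 2 5 7 3)(1 9 6 11 4)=[2, 9, 5, 0, 1, 7, 11, 3, 8, 6, 10, 4]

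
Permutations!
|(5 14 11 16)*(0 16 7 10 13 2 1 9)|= |(0 16 5 14 11 7 10 13 2 1 9)|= 11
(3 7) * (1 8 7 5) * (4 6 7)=[0, 8, 2, 5, 6, 1, 7, 3, 4]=(1 8 4 6 7 3 5)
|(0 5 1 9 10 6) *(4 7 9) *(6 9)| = |(0 5 1 4 7 6)(9 10)| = 6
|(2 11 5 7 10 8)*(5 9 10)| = |(2 11 9 10 8)(5 7)| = 10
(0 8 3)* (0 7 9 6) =(0 8 3 7 9 6) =[8, 1, 2, 7, 4, 5, 0, 9, 3, 6]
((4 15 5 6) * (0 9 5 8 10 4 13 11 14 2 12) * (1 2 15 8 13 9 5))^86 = (0 6 1 12 5 9 2)(4 10 8)(11 15)(13 14)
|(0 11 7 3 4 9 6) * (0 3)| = 12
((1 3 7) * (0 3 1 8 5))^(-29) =((0 3 7 8 5))^(-29) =(0 3 7 8 5)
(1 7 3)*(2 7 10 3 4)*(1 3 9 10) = [0, 1, 7, 3, 2, 5, 6, 4, 8, 10, 9] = (2 7 4)(9 10)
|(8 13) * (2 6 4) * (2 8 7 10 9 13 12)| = 20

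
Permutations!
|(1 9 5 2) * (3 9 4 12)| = 7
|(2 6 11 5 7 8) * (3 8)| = |(2 6 11 5 7 3 8)| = 7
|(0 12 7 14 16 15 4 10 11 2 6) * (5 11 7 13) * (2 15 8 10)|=45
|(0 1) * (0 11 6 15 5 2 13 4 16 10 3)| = 12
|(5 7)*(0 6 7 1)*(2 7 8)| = |(0 6 8 2 7 5 1)| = 7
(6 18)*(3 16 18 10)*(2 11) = (2 11)(3 16 18 6 10) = [0, 1, 11, 16, 4, 5, 10, 7, 8, 9, 3, 2, 12, 13, 14, 15, 18, 17, 6]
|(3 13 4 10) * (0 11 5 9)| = 4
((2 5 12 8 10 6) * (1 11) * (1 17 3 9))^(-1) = (1 9 3 17 11)(2 6 10 8 12 5)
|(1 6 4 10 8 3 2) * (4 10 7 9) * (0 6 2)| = |(0 6 10 8 3)(1 2)(4 7 9)| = 30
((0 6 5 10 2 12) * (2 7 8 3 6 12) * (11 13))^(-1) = (0 12)(3 8 7 10 5 6)(11 13)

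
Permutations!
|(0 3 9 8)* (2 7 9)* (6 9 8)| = |(0 3 2 7 8)(6 9)| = 10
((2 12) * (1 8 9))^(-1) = (1 9 8)(2 12)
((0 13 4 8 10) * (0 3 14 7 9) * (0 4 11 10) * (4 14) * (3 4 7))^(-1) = (0 8 4 10 11 13)(3 14 9 7)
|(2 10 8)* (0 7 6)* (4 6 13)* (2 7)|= 8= |(0 2 10 8 7 13 4 6)|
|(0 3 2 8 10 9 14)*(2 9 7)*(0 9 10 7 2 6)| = |(0 3 10 2 8 7 6)(9 14)| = 14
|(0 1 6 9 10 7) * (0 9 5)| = 12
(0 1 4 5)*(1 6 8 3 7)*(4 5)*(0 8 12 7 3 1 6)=(1 5 8)(6 12 7)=[0, 5, 2, 3, 4, 8, 12, 6, 1, 9, 10, 11, 7]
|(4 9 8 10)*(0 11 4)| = 6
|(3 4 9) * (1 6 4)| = |(1 6 4 9 3)| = 5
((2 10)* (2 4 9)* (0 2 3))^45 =(0 4)(2 9)(3 10)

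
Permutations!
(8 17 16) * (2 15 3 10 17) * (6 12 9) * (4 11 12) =(2 15 3 10 17 16 8)(4 11 12 9 6) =[0, 1, 15, 10, 11, 5, 4, 7, 2, 6, 17, 12, 9, 13, 14, 3, 8, 16]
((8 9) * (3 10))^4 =((3 10)(8 9))^4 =(10)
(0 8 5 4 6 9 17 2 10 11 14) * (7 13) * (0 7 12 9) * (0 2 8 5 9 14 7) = (0 5 4 6 2 10 11 7 13 12 14)(8 9 17) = [5, 1, 10, 3, 6, 4, 2, 13, 9, 17, 11, 7, 14, 12, 0, 15, 16, 8]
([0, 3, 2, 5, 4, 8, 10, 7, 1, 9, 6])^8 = [0, 1, 2, 3, 4, 5, 6, 7, 8, 9, 10]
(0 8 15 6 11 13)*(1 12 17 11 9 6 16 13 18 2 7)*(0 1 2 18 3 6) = (18)(0 8 15 16 13 1 12 17 11 3 6 9)(2 7) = [8, 12, 7, 6, 4, 5, 9, 2, 15, 0, 10, 3, 17, 1, 14, 16, 13, 11, 18]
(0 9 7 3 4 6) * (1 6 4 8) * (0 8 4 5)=(0 9 7 3 4 5)(1 6 8)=[9, 6, 2, 4, 5, 0, 8, 3, 1, 7]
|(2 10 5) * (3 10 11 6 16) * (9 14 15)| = 21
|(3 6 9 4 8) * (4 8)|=4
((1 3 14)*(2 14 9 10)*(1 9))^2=((1 3)(2 14 9 10))^2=(2 9)(10 14)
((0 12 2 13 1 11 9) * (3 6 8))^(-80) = ((0 12 2 13 1 11 9)(3 6 8))^(-80) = (0 1 12 11 2 9 13)(3 6 8)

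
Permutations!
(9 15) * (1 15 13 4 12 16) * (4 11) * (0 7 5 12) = [7, 15, 2, 3, 0, 12, 6, 5, 8, 13, 10, 4, 16, 11, 14, 9, 1] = (0 7 5 12 16 1 15 9 13 11 4)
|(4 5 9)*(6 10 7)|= 3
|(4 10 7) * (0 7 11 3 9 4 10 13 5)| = 9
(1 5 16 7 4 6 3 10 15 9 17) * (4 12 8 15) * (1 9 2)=(1 5 16 7 12 8 15 2)(3 10 4 6)(9 17)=[0, 5, 1, 10, 6, 16, 3, 12, 15, 17, 4, 11, 8, 13, 14, 2, 7, 9]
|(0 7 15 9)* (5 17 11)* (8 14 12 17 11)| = |(0 7 15 9)(5 11)(8 14 12 17)| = 4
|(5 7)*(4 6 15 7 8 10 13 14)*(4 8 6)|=|(5 6 15 7)(8 10 13 14)|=4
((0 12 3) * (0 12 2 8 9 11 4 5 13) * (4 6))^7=(0 5 6 9 2 13 4 11 8)(3 12)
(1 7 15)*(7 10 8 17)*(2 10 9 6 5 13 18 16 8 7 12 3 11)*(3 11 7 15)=[0, 9, 10, 7, 4, 13, 5, 3, 17, 6, 15, 2, 11, 18, 14, 1, 8, 12, 16]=(1 9 6 5 13 18 16 8 17 12 11 2 10 15)(3 7)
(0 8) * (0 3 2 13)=[8, 1, 13, 2, 4, 5, 6, 7, 3, 9, 10, 11, 12, 0]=(0 8 3 2 13)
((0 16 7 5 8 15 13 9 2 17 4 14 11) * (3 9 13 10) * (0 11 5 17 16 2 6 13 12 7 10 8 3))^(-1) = ((0 2 16 10)(3 9 6 13 12 7 17 4 14 5)(8 15))^(-1) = (0 10 16 2)(3 5 14 4 17 7 12 13 6 9)(8 15)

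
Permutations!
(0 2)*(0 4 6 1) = [2, 0, 4, 3, 6, 5, 1] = (0 2 4 6 1)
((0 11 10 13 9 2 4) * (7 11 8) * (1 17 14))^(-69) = ((0 8 7 11 10 13 9 2 4)(1 17 14))^(-69) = (17)(0 11 9)(2 8 10)(4 7 13)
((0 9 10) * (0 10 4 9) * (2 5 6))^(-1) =(10)(2 6 5)(4 9)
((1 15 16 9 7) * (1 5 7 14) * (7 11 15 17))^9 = ((1 17 7 5 11 15 16 9 14))^9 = (17)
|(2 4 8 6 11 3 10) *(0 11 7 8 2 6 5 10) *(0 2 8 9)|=11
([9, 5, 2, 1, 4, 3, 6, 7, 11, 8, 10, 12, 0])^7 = (0 8 12 9 11)(1 5 3)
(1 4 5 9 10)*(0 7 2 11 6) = (0 7 2 11 6)(1 4 5 9 10) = [7, 4, 11, 3, 5, 9, 0, 2, 8, 10, 1, 6]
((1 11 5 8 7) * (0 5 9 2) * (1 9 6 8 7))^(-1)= (0 2 9 7 5)(1 8 6 11)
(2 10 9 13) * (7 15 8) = (2 10 9 13)(7 15 8) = [0, 1, 10, 3, 4, 5, 6, 15, 7, 13, 9, 11, 12, 2, 14, 8]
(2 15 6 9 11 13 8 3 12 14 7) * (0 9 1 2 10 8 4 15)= (0 9 11 13 4 15 6 1 2)(3 12 14 7 10 8)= [9, 2, 0, 12, 15, 5, 1, 10, 3, 11, 8, 13, 14, 4, 7, 6]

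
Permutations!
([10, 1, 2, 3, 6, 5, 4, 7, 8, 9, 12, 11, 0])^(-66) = (12)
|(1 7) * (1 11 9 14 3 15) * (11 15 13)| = 15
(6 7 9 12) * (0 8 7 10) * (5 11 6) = (0 8 7 9 12 5 11 6 10) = [8, 1, 2, 3, 4, 11, 10, 9, 7, 12, 0, 6, 5]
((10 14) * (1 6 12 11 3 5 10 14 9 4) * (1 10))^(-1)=((14)(1 6 12 11 3 5)(4 10 9))^(-1)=(14)(1 5 3 11 12 6)(4 9 10)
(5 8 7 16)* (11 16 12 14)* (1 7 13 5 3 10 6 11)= [0, 7, 2, 10, 4, 8, 11, 12, 13, 9, 6, 16, 14, 5, 1, 15, 3]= (1 7 12 14)(3 10 6 11 16)(5 8 13)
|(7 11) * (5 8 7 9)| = 5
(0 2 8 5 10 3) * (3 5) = [2, 1, 8, 0, 4, 10, 6, 7, 3, 9, 5] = (0 2 8 3)(5 10)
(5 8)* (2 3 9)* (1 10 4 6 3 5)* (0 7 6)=(0 7 6 3 9 2 5 8 1 10 4)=[7, 10, 5, 9, 0, 8, 3, 6, 1, 2, 4]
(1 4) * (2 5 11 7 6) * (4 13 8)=(1 13 8 4)(2 5 11 7 6)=[0, 13, 5, 3, 1, 11, 2, 6, 4, 9, 10, 7, 12, 8]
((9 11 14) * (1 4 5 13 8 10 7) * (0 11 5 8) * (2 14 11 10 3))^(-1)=((0 10 7 1 4 8 3 2 14 9 5 13))^(-1)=(0 13 5 9 14 2 3 8 4 1 7 10)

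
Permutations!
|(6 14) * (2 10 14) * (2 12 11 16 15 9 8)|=10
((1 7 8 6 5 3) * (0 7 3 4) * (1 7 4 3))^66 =(3 7 8 6 5)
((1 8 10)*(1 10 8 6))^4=((10)(1 6))^4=(10)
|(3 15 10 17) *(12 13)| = |(3 15 10 17)(12 13)| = 4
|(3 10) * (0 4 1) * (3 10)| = |(10)(0 4 1)| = 3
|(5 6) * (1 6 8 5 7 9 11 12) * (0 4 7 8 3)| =11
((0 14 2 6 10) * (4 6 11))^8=((0 14 2 11 4 6 10))^8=(0 14 2 11 4 6 10)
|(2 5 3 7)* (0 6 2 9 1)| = 8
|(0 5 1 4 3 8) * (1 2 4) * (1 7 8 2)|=|(0 5 1 7 8)(2 4 3)|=15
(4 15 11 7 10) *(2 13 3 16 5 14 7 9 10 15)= (2 13 3 16 5 14 7 15 11 9 10 4)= [0, 1, 13, 16, 2, 14, 6, 15, 8, 10, 4, 9, 12, 3, 7, 11, 5]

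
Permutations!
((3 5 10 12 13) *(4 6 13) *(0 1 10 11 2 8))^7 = (0 3 10 11 4 8 13 1 5 12 2 6)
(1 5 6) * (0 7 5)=(0 7 5 6 1)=[7, 0, 2, 3, 4, 6, 1, 5]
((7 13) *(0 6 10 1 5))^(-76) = ((0 6 10 1 5)(7 13))^(-76) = (13)(0 5 1 10 6)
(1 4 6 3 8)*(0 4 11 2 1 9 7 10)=(0 4 6 3 8 9 7 10)(1 11 2)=[4, 11, 1, 8, 6, 5, 3, 10, 9, 7, 0, 2]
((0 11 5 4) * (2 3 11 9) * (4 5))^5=(0 4 11 3 2 9)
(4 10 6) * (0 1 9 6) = (0 1 9 6 4 10) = [1, 9, 2, 3, 10, 5, 4, 7, 8, 6, 0]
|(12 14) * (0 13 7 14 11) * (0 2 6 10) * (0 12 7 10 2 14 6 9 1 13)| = 10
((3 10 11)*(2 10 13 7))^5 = (2 7 13 3 11 10) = ((2 10 11 3 13 7))^5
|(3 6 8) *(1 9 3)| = |(1 9 3 6 8)| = 5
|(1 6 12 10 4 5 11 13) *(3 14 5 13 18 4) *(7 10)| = |(1 6 12 7 10 3 14 5 11 18 4 13)| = 12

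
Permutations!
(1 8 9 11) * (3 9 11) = (1 8 11)(3 9) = [0, 8, 2, 9, 4, 5, 6, 7, 11, 3, 10, 1]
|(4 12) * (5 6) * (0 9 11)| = |(0 9 11)(4 12)(5 6)| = 6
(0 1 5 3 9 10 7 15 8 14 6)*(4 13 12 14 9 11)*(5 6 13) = (0 1 6)(3 11 4 5)(7 15 8 9 10)(12 14 13) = [1, 6, 2, 11, 5, 3, 0, 15, 9, 10, 7, 4, 14, 12, 13, 8]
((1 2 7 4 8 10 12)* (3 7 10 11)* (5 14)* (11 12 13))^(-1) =((1 2 10 13 11 3 7 4 8 12)(5 14))^(-1) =(1 12 8 4 7 3 11 13 10 2)(5 14)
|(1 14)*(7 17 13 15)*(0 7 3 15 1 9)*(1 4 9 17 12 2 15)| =|(0 7 12 2 15 3 1 14 17 13 4 9)| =12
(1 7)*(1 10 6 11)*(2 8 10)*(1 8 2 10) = [0, 7, 2, 3, 4, 5, 11, 10, 1, 9, 6, 8] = (1 7 10 6 11 8)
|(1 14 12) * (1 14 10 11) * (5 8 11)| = |(1 10 5 8 11)(12 14)| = 10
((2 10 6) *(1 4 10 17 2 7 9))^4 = (17)(1 7 10)(4 9 6)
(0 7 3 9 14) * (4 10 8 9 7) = (0 4 10 8 9 14)(3 7) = [4, 1, 2, 7, 10, 5, 6, 3, 9, 14, 8, 11, 12, 13, 0]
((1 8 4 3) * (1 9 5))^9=(1 3)(4 5)(8 9)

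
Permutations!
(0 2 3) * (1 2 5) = (0 5 1 2 3) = [5, 2, 3, 0, 4, 1]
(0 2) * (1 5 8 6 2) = (0 1 5 8 6 2) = [1, 5, 0, 3, 4, 8, 2, 7, 6]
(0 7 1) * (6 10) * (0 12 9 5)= (0 7 1 12 9 5)(6 10)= [7, 12, 2, 3, 4, 0, 10, 1, 8, 5, 6, 11, 9]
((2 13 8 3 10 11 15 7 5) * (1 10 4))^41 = ((1 10 11 15 7 5 2 13 8 3 4))^41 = (1 8 5 11 4 13 7 10 3 2 15)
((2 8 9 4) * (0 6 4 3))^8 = (0 6 4 2 8 9 3)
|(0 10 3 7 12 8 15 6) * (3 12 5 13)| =|(0 10 12 8 15 6)(3 7 5 13)| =12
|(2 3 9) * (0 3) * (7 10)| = 4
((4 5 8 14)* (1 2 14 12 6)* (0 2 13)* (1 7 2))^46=(0 1 13)(2 6 8 4)(5 14 7 12)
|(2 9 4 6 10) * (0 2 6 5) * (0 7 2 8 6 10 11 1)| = |(0 8 6 11 1)(2 9 4 5 7)| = 5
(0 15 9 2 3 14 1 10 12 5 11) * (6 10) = (0 15 9 2 3 14 1 6 10 12 5 11) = [15, 6, 3, 14, 4, 11, 10, 7, 8, 2, 12, 0, 5, 13, 1, 9]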